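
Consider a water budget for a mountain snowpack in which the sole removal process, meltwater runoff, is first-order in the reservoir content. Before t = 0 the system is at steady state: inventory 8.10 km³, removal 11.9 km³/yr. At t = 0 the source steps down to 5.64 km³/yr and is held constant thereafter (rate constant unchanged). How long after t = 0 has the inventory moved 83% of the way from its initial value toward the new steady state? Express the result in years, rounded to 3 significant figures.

τ = M₀/F₀ = 8.10/11.9 = 0.6807 yr.
The remaining gap fraction is e^(−t/τ); 83% covered ⇒ e^(−t/τ) = 0.170.
t = −τ ln(0.170) = 0.6807 × 1.772 = 1.206 yr.

1.21 yr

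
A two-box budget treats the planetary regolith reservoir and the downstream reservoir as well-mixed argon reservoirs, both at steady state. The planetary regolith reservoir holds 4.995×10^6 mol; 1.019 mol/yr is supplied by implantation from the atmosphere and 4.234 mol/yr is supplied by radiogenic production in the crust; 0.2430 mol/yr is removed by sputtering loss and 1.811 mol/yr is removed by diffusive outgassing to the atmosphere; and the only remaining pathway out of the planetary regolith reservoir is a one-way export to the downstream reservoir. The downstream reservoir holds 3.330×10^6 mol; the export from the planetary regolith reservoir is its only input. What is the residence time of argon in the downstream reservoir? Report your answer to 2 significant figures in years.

1.0×10^6 yr

Balance the planetary regolith reservoir: ΣF_in = 1.019 + 4.234 = 5.2530 mol/yr.
Export to the downstream reservoir = ΣF_in − (0.2430 + 1.811) = 3.1990 mol/yr.
At steady state the output of the downstream reservoir equals its input, 3.1990 mol/yr.
τ = M / F = 3.330×10^6 / 3.1990 = 1.041×10^6 yr.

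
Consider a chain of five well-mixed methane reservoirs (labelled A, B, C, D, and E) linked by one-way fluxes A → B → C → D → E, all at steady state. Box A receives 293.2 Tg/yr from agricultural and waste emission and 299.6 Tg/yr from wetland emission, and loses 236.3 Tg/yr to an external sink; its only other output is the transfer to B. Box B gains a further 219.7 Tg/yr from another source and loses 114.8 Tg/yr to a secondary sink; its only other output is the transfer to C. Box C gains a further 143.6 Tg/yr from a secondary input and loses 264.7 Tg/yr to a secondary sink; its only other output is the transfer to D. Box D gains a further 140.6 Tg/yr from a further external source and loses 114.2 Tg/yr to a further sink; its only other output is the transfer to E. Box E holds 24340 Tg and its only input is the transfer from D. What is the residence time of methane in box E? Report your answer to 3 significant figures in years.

66.4 yr

Box A: F(A→B) = (293.2 + 299.6) − 236.3 = 356.50 Tg/yr.
Box B: F(B→C) = (356.50 + 219.7) − 114.8 = 461.40 Tg/yr.
Box C: F(C→D) = (461.40 + 143.6) − 264.7 = 340.30 Tg/yr.
Box D: F(D→E) = (340.30 + 140.6) − 114.2 = 366.70 Tg/yr.
Box E throughput = its input = 366.70 Tg/yr; τ = 24340 / 366.70 = 66.38 yr.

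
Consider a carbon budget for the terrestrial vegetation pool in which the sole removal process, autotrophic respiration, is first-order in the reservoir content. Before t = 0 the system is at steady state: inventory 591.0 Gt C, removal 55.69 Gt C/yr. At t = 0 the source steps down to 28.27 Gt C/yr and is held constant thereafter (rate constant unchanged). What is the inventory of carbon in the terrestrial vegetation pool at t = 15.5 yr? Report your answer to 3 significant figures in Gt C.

τ = M₀/F₀ = 591.0/55.69 = 10.61 yr; rate constant k = 1/τ.
New steady state M_∞ = F₁/k = F₁·τ = 28.27 × 10.61 = 300.01 Gt C.
M(t) = M_∞ + (M₀ − M_∞)·e^(−t/τ); t/τ = 15.5/10.61 = 1.461, so e^(−t/τ) = 0.2321.
M(t) = 300.01 + 291.0 × 0.2321 = 367.55 Gt C.

368 Gt C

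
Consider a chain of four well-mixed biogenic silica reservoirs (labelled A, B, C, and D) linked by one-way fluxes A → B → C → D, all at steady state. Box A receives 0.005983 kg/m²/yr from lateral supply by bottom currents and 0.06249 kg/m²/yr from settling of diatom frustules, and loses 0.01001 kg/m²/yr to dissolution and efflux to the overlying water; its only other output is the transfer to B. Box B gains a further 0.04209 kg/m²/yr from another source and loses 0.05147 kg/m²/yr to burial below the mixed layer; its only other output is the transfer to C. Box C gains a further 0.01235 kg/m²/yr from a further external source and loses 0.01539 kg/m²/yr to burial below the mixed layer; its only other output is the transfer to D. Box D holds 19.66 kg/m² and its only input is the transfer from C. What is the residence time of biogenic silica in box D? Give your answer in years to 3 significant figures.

427 yr

Box A: F(A→B) = (0.005983 + 0.06249) − 0.01001 = 0.058463 kg/m²/yr.
Box B: F(B→C) = (0.058463 + 0.04209) − 0.05147 = 0.049083 kg/m²/yr.
Box C: F(C→D) = (0.049083 + 0.01235) − 0.01539 = 0.046043 kg/m²/yr.
Box D throughput = its input = 0.046043 kg/m²/yr; τ = 19.66 / 0.046043 = 427.0 yr.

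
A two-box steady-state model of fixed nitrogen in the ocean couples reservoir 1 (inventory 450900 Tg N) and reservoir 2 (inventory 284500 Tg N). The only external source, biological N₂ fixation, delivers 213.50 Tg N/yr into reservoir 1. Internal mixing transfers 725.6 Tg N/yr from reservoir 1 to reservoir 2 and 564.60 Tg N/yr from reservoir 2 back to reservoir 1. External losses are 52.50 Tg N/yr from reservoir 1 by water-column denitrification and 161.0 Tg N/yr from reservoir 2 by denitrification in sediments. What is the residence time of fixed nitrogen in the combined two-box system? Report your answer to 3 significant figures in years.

For the system as a whole, the A↔B exchange is internal and contributes nothing to the throughput; only the external sinks remove mass.
M_total = 450900 + 284500 = 735400 Tg N.
ΣF_external_out = 52.50 + 161.0 = 213.50 Tg N/yr.
τ = M_total / ΣF_ext = 735400 / 213.50 = 3444 yr.

3440 yr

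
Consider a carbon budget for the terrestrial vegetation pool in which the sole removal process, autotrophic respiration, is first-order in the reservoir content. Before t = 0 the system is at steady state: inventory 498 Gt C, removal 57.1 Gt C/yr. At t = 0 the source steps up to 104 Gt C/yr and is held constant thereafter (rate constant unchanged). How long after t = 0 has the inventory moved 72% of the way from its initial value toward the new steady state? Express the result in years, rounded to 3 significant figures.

τ = M₀/F₀ = 498/57.1 = 8.722 yr.
The remaining gap fraction is e^(−t/τ); 72% covered ⇒ e^(−t/τ) = 0.280.
t = −τ ln(0.280) = 8.722 × 1.273 = 11.10 yr.

11.1 yr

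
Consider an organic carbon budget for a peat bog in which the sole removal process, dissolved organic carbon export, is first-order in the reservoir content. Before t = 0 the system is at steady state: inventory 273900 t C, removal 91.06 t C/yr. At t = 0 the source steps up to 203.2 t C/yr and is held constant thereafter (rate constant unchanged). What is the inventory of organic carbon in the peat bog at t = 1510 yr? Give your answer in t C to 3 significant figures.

Residence time τ = M₀/F₀ = 3008 yr. The eventual steady state is M_∞ = M₀·(F₁/F₀) = 273900 × 203.2/91.06 = 611210 t C.
The anomaly ΔM(t) = M(t) − M_∞ decays as ΔM₀·e^(−t/τ) with ΔM₀ = 273900 − 611210 = −337300 t C.
At t = 1510 yr, e^(−t/τ) = e^(−0.5020) = 0.6053, so ΔM = −204200 t C and M = 611210 − 204200 = 407030 t C.

407000 t C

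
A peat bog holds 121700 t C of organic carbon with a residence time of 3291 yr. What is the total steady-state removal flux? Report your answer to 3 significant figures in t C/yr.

F = M / τ = 121700 / 3291 = 36.98 t C/yr.

37.0 t C/yr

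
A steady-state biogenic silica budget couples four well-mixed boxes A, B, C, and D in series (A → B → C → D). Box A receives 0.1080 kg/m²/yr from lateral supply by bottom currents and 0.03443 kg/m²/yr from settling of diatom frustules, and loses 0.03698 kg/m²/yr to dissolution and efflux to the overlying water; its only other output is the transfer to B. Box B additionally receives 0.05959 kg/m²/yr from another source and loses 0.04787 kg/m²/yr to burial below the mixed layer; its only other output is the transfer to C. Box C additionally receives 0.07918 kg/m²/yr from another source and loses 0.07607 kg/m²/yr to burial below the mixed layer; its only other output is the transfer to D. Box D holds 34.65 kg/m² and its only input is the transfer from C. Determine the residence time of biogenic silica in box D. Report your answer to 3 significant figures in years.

288 yr

Box A: F(A→B) = (0.1080 + 0.03443) − 0.03698 = 0.10545 kg/m²/yr.
Box B: F(B→C) = (0.10545 + 0.05959) − 0.04787 = 0.11717 kg/m²/yr.
Box C: F(C→D) = (0.11717 + 0.07918) − 0.07607 = 0.12028 kg/m²/yr.
Box D throughput = its input = 0.12028 kg/m²/yr; τ = 34.65 / 0.12028 = 288.1 yr.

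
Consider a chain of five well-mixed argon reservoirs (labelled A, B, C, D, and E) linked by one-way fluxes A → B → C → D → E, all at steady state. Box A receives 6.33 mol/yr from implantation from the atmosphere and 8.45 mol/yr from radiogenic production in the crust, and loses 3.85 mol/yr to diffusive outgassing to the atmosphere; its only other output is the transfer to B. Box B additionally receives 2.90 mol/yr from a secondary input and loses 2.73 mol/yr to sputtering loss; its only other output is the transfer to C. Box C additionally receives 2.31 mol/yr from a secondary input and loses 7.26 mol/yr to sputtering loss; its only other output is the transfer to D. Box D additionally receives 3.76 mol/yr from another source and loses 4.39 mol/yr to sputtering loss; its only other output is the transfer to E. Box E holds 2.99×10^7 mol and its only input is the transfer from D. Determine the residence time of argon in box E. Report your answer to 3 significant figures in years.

5.42×10^6 yr

Box A: F(A→B) = (6.33 + 8.45) − 3.85 = 10.930 mol/yr.
Box B: F(B→C) = (10.930 + 2.90) − 2.73 = 11.100 mol/yr.
Box C: F(C→D) = (11.100 + 2.31) − 7.26 = 6.1500 mol/yr.
Box D: F(D→E) = (6.1500 + 3.76) − 4.39 = 5.5200 mol/yr.
Box E throughput = its input = 5.5200 mol/yr; τ = 2.99×10^7 / 5.5200 = 5.417×10^6 yr.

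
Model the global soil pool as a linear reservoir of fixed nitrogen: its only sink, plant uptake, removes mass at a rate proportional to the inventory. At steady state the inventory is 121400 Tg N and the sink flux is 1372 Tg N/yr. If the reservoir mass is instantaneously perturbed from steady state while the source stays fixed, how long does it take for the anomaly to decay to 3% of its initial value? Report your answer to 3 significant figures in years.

310 yr

For a linear reservoir the anomaly decays as exp(−t/τ) with τ = M/F = 121400/1372 = 88.48 yr.
exp(−t/τ) = 0.03 ⇒ t = −τ ln(0.03) = 88.48 × 3.507 = 310.3 yr.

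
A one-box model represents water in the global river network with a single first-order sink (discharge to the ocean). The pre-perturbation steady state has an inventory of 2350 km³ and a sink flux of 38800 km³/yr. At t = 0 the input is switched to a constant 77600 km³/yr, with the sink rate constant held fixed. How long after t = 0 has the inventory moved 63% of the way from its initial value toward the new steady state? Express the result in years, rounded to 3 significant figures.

0.0602 yr

τ = M₀/F₀ = 2350/38800 = 0.06057 yr.
The remaining gap fraction is e^(−t/τ); 63% covered ⇒ e^(−t/τ) = 0.370.
t = −τ ln(0.370) = 0.06057 × 0.9943 = 0.06022 yr.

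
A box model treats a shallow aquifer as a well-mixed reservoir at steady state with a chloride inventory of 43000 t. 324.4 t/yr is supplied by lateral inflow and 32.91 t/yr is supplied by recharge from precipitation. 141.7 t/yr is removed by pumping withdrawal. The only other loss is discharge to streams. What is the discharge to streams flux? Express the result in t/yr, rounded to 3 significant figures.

At steady state ΣF_in = ΣF_out.
ΣF_in = 324.4 + 32.91 = 357.31 t/yr.
Discharge to streams flux = ΣF_in − (141.7) = 357.31 − 141.7 = 215.6 t/yr.

216 t/yr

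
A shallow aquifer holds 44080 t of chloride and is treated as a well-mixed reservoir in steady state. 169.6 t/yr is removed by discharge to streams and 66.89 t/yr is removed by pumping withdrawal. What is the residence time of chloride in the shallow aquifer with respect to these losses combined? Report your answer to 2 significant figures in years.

190 yr

Total removal = 169.6 + 66.89 = 236.49 t/yr.
τ = M / ΣF_out = 44080 / 236.49 = 186.4 yr.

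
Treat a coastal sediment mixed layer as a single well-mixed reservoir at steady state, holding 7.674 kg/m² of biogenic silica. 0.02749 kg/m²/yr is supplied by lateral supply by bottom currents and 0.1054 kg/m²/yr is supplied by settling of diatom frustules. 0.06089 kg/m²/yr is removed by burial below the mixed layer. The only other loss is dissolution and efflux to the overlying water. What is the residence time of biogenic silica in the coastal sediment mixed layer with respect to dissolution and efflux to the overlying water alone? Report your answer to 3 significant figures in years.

107 yr

At steady state ΣF_in = ΣF_out.
ΣF_in = 0.02749 + 0.1054 = 0.13289 kg/m²/yr.
Dissolution and efflux to the overlying water flux = ΣF_in − (0.06089) = 0.13289 − 0.06089 = 0.07200 kg/m²/yr.
τ = M / F = 7.674 / 0.07200 = 106.6 yr.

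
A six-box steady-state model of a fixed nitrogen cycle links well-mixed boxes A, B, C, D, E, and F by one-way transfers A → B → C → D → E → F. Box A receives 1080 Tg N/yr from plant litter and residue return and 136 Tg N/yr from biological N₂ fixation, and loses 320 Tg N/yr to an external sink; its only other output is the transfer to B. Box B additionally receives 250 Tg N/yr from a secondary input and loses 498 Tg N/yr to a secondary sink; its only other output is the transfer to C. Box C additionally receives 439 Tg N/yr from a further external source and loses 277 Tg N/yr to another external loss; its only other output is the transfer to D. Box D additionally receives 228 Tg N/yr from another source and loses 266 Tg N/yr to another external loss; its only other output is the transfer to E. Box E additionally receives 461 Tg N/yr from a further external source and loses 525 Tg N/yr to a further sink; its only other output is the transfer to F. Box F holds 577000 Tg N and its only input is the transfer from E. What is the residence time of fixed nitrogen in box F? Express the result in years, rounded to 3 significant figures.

Box A: F(A→B) = (1080 + 136) − 320 = 896.00 Tg N/yr.
Box B: F(B→C) = (896.00 + 250) − 498 = 648.00 Tg N/yr.
Box C: F(C→D) = (648.00 + 439) − 277 = 810.00 Tg N/yr.
Box D: F(D→E) = (810.00 + 228) − 266 = 772.00 Tg N/yr.
Box E: F(E→F) = (772.00 + 461) − 525 = 708.00 Tg N/yr.
Box F throughput = its input = 708.00 Tg N/yr; τ = 577000 / 708.00 = 815.0 yr.

815 yr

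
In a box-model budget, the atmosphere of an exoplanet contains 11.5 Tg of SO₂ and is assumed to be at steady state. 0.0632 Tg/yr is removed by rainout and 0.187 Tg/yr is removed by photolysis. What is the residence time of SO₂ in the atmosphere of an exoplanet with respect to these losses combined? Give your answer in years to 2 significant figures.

Total removal = 0.06320 + 0.1870 = 0.25020 Tg/yr.
τ = M / ΣF_out = 11.5 / 0.25020 = 45.96 yr.

46 yr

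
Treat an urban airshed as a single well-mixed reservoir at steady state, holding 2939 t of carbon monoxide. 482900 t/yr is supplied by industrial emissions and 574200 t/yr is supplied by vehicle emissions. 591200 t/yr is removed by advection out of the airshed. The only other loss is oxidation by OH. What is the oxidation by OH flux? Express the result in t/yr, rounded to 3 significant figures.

466000 t/yr

At steady state ΣF_in = ΣF_out.
ΣF_in = 482900 + 574200 = 1.0571×10^6 t/yr.
Oxidation by OH flux = ΣF_in − (591200) = 1.0571×10^6 − 591200 = 465900 t/yr.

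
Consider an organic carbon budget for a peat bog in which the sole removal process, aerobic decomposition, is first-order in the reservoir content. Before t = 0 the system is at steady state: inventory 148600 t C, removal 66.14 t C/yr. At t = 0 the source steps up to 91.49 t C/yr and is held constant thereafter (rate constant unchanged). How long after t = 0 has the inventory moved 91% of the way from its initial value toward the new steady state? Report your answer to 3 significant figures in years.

τ = M₀/F₀ = 148600/66.14 = 2247 yr.
The remaining gap fraction is e^(−t/τ); 91% covered ⇒ e^(−t/τ) = 0.0900.
t = −τ ln(0.0900) = 2247 × 2.408 = 5410 yr.

5410 yr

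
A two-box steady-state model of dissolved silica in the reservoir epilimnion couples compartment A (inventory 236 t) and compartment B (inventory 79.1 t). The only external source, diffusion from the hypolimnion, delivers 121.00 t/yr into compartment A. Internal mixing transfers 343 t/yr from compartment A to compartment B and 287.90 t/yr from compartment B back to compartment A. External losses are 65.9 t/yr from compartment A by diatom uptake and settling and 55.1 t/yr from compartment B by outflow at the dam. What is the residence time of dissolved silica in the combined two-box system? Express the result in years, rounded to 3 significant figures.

Residence time in the combined system uses the total inventory and the total *external* removal — internal exchanges between the two boxes cancel.
M_total = 236 + 79.1 = 315.10 t.
ΣF_external_out = 65.9 + 55.1 = 121.00 t/yr.
τ = M_total / ΣF_ext = 315.10 / 121.00 = 2.604 yr.

2.60 yr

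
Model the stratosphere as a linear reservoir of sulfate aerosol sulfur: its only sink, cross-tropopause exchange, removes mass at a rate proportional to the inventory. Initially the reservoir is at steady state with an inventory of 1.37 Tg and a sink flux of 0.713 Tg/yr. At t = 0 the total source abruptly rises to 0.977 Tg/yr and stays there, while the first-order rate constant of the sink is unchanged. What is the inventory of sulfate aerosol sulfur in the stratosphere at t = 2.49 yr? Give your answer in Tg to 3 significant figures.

1.74 Tg

The sink rate constant is k = F₀/M₀ = 0.713/1.37 = 0.5204 yr⁻¹.
Solving dM/dt = F₁ − kM with M(0) = M₀ gives M(t) = F₁/k + (M₀ − F₁/k)·e^(−kt).
F₁/k = 0.977/0.5204 = 1.8773 Tg; kt = 0.5204 × 2.49 = 1.296, e^(−kt) = 0.2737.
M(2.49) = 1.8773 + (1.37 − 1.8773) × 0.2737 = 1.8773 − 0.1388 = 1.7384 Tg.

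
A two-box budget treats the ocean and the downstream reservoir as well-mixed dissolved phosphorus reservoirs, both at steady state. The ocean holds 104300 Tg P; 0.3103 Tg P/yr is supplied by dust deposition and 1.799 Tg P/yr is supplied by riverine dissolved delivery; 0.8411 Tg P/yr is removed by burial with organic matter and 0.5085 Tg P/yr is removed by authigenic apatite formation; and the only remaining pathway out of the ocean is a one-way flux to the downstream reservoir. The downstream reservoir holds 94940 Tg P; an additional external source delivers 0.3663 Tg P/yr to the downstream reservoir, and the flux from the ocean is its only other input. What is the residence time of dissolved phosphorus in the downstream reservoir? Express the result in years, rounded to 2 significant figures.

Balance the ocean: ΣF_in = 0.3103 + 1.799 = 2.1093 Tg P/yr.
Flux to the downstream reservoir = ΣF_in − (0.8411 + 0.5085) = 0.75970 Tg P/yr.
Total input to the downstream reservoir = 0.75970 + 0.3663 = 1.1260 Tg P/yr; at steady state this equals its total output.
τ = M / F = 94940 / 1.1260 = 84320 yr.

84000 yr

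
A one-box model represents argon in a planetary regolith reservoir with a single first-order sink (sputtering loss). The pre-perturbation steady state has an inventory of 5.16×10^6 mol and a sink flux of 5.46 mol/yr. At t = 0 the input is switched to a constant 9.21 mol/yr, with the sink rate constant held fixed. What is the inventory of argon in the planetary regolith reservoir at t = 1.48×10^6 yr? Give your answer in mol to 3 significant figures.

7.96×10^6 mol

The sink rate constant is k = F₀/M₀ = 5.46/5.16×10^6 = 1.058×10^-6 yr⁻¹.
Solving dM/dt = F₁ − kM with M(0) = M₀ gives M(t) = F₁/k + (M₀ − F₁/k)·e^(−kt).
F₁/k = 9.21/1.058×10^-6 = 8.7040×10^6 mol; kt = 1.058×10^-6 × 1.48×10^6 = 1.566, e^(−kt) = 0.2089.
M(1.48×10^6) = 8.7040×10^6 + (5.16×10^6 − 8.7040×10^6) × 0.2089 = 8.7040×10^6 − 740200 = 7.9637×10^6 mol.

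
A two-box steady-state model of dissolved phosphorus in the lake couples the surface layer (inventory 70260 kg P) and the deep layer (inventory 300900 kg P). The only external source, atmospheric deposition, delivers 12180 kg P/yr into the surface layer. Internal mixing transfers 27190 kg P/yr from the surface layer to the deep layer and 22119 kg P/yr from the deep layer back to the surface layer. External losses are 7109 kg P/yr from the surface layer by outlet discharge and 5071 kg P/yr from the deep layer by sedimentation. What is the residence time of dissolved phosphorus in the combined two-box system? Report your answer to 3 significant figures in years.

Treat the two boxes together as one reservoir: the mixing fluxes between them are internal recycling, so τ = ΣM / Σ(external losses).
M_total = 70260 + 300900 = 371160 kg P.
ΣF_external_out = 7109 + 5071 = 12180 kg P/yr.
τ = M_total / ΣF_ext = 371160 / 12180 = 30.47 yr.

30.5 yr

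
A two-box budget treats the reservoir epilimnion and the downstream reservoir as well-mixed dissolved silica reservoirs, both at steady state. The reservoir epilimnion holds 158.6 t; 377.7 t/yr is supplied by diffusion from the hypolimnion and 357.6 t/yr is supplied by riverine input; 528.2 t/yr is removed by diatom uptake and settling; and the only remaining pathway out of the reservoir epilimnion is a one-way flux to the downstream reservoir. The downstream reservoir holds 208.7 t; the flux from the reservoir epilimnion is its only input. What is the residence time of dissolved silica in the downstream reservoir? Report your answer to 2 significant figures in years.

1.0 yr

Balance the reservoir epilimnion: ΣF_in = 377.7 + 357.6 = 735.30 t/yr.
Flux to the downstream reservoir = ΣF_in − (528.2) = 207.10 t/yr.
At steady state the output of the downstream reservoir equals its input, 207.10 t/yr.
τ = M / F = 208.7 / 207.10 = 1.008 yr.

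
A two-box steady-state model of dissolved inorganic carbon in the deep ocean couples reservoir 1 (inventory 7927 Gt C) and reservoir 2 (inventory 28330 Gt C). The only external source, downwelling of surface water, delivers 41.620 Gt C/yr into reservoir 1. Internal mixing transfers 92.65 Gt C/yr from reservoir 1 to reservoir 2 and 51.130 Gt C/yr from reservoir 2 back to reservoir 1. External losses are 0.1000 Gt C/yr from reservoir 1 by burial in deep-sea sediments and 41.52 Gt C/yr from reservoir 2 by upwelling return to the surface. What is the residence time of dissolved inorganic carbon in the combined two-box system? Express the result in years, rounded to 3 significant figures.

Residence time in the combined system uses the total inventory and the total *external* removal — internal exchanges between the two boxes cancel.
M_total = 7927 + 28330 = 36257 Gt C.
ΣF_external_out = 0.1000 + 41.52 = 41.620 Gt C/yr.
τ = M_total / ΣF_ext = 36257 / 41.620 = 871.1 yr.

871 yr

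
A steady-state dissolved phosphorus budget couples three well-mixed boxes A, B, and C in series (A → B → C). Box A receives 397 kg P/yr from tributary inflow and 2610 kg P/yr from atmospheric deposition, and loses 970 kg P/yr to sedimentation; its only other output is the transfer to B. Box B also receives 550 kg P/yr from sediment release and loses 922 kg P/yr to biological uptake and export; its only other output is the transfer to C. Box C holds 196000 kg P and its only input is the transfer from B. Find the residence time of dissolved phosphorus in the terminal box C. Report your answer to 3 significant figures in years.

118 yr

Box A: F(A→B) = (397 + 2610) − 970 = 2037.0 kg P/yr.
Box B: F(B→C) = (2037.0 + 550) − 922 = 1665.0 kg P/yr.
Box C throughput = its input = 1665.0 kg P/yr; τ = 196000 / 1665.0 = 117.7 yr.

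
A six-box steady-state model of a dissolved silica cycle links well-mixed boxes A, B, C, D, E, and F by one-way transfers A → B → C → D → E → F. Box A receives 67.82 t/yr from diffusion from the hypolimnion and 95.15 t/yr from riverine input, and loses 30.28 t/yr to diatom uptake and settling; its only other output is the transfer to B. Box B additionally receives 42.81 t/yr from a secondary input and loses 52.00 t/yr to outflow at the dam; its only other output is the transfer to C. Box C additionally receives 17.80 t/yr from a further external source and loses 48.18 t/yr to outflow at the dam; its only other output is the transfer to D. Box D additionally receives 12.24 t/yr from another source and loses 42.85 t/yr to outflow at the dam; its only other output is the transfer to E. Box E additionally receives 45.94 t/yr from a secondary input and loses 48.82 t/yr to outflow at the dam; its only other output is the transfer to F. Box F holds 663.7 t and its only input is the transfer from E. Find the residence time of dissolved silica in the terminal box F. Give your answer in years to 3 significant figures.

Box A: F(A→B) = (67.82 + 95.15) − 30.28 = 132.69 t/yr.
Box B: F(B→C) = (132.69 + 42.81) − 52.00 = 123.50 t/yr.
Box C: F(C→D) = (123.50 + 17.80) − 48.18 = 93.120 t/yr.
Box D: F(D→E) = (93.120 + 12.24) − 42.85 = 62.510 t/yr.
Box E: F(E→F) = (62.510 + 45.94) − 48.82 = 59.630 t/yr.
Box F throughput = its input = 59.630 t/yr; τ = 663.7 / 59.630 = 11.13 yr.

11.1 yr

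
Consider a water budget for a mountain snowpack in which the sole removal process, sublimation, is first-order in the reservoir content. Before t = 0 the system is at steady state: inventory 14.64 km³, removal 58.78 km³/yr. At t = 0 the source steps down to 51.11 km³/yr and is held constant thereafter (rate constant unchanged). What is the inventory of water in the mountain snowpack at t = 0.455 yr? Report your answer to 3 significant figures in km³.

The sink rate constant is k = F₀/M₀ = 58.78/14.64 = 4.015 yr⁻¹.
Solving dM/dt = F₁ − kM with M(0) = M₀ gives M(t) = F₁/k + (M₀ − F₁/k)·e^(−kt).
F₁/k = 51.11/4.015 = 12.730 km³; kt = 4.015 × 0.455 = 1.827, e^(−kt) = 0.1609.
M(0.455) = 12.730 + (14.64 − 12.730) × 0.1609 = 12.730 + 0.3074 = 13.037 km³.

13.0 km³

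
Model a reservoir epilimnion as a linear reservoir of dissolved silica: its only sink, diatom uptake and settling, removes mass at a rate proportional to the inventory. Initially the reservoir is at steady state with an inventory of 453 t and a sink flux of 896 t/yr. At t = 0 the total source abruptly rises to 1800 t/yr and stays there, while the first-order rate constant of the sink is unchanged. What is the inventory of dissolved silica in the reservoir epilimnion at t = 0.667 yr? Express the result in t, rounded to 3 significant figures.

The sink rate constant is k = F₀/M₀ = 896/453 = 1.978 yr⁻¹.
Solving dM/dt = F₁ − kM with M(0) = M₀ gives M(t) = F₁/k + (M₀ − F₁/k)·e^(−kt).
F₁/k = 1800/1.978 = 910.04 t; kt = 1.978 × 0.667 = 1.319, e^(−kt) = 0.2673.
M(0.667) = 910.04 + (453 − 910.04) × 0.2673 = 910.04 − 122.2 = 787.86 t.

788 t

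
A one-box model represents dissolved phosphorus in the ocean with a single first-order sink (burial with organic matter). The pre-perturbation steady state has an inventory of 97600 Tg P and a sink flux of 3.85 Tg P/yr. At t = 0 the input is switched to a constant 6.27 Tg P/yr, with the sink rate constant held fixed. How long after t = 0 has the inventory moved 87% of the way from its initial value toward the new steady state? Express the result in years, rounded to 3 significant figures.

τ = M₀/F₀ = 97600/3.85 = 25350 yr.
The remaining gap fraction is e^(−t/τ); 87% covered ⇒ e^(−t/τ) = 0.130.
t = −τ ln(0.130) = 25350 × 2.040 = 51720 yr.

51700 yr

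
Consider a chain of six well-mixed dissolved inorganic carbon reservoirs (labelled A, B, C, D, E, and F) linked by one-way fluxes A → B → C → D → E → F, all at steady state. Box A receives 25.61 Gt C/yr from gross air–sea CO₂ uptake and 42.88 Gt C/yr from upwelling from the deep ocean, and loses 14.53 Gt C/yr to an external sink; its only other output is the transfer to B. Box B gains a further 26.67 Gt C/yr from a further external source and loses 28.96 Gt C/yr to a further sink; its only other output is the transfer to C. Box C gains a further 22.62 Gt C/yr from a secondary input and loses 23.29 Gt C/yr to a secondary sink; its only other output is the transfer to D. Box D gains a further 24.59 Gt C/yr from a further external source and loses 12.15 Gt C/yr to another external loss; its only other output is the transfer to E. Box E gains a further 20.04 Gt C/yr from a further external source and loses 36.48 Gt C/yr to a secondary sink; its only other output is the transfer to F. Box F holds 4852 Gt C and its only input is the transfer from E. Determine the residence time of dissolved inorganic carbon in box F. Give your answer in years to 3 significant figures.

Box A: F(A→B) = (25.61 + 42.88) − 14.53 = 53.960 Gt C/yr.
Box B: F(B→C) = (53.960 + 26.67) − 28.96 = 51.670 Gt C/yr.
Box C: F(C→D) = (51.670 + 22.62) − 23.29 = 51.000 Gt C/yr.
Box D: F(D→E) = (51.000 + 24.59) − 12.15 = 63.440 Gt C/yr.
Box E: F(E→F) = (63.440 + 20.04) − 36.48 = 47.000 Gt C/yr.
Box F throughput = its input = 47.000 Gt C/yr; τ = 4852 / 47.000 = 103.2 yr.

103 yr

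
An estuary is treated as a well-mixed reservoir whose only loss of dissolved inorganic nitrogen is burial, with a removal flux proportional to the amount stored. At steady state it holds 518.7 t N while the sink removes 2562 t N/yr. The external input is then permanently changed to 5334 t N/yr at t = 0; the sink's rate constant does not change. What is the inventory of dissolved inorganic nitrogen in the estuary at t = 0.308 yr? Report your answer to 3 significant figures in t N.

τ = M₀/F₀ = 518.7/2562 = 0.2025 yr; rate constant k = 1/τ.
New steady state M_∞ = F₁/k = F₁·τ = 5334 × 0.2025 = 1079.9 t N.
M(t) = M_∞ + (M₀ − M_∞)·e^(−t/τ); t/τ = 0.308/0.2025 = 1.521, so e^(−t/τ) = 0.2184.
M(t) = 1079.9 − 561.2 × 0.2184 = 957.33 t N.

957 t N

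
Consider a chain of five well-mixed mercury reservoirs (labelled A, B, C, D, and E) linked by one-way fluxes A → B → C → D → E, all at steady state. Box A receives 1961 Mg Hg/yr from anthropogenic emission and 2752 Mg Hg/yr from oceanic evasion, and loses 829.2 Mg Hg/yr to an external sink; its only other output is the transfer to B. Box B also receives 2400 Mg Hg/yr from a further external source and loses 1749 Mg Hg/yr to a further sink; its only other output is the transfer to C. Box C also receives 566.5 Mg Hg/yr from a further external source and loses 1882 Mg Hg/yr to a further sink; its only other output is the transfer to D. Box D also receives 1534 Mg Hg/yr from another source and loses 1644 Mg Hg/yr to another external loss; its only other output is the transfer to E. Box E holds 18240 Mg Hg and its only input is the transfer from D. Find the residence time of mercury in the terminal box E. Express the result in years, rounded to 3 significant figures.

5.87 yr

Box A: F(A→B) = (1961 + 2752) − 829.2 = 3883.8 Mg Hg/yr.
Box B: F(B→C) = (3883.8 + 2400) − 1749 = 4534.8 Mg Hg/yr.
Box C: F(C→D) = (4534.8 + 566.5) − 1882 = 3219.3 Mg Hg/yr.
Box D: F(D→E) = (3219.3 + 1534) − 1644 = 3109.3 Mg Hg/yr.
Box E throughput = its input = 3109.3 Mg Hg/yr; τ = 18240 / 3109.3 = 5.866 yr.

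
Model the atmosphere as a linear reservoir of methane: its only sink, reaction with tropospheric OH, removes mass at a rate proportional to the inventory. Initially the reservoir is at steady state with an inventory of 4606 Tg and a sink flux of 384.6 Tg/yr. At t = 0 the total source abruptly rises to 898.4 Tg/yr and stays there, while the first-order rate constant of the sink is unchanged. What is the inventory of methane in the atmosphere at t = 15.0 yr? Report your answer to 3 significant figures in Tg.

Residence time τ = M₀/F₀ = 11.98 yr. The eventual steady state is M_∞ = M₀·(F₁/F₀) = 4606 × 898.4/384.6 = 10759 Tg.
The anomaly ΔM(t) = M(t) − M_∞ decays as ΔM₀·e^(−t/τ) with ΔM₀ = 4606 − 10759 = −6153 Tg.
At t = 15.0 yr, e^(−t/τ) = e^(−1.252) = 0.2858, so ΔM = −1759 Tg and M = 10759 − 1759 = 9000.8 Tg.

9000 Tg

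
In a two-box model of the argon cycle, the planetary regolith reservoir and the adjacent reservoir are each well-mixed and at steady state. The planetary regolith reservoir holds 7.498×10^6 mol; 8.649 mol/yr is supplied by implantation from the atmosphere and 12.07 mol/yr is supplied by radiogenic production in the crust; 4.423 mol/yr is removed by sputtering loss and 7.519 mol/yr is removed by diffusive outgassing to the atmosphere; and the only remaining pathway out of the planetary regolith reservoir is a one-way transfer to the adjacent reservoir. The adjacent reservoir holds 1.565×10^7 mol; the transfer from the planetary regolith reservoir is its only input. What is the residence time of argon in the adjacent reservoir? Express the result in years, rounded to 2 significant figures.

Balance the planetary regolith reservoir: ΣF_in = 8.649 + 12.07 = 20.719 mol/yr.
Transfer to the adjacent reservoir = ΣF_in − (4.423 + 7.519) = 8.7770 mol/yr.
At steady state the output of the adjacent reservoir equals its input, 8.7770 mol/yr.
τ = M / F = 1.565×10^7 / 8.7770 = 1.783×10^6 yr.

1.8×10^6 yr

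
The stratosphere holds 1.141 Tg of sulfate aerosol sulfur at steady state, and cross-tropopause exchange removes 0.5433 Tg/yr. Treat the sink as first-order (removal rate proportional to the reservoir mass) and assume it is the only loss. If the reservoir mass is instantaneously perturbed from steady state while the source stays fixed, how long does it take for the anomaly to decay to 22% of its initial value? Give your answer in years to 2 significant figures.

For a linear reservoir the anomaly decays as exp(−t/τ) with τ = M/F = 1.141/0.5433 = 2.100 yr.
exp(−t/τ) = 0.22 ⇒ t = −τ ln(0.22) = 2.100 × 1.514 = 3.180 yr.

3.2 yr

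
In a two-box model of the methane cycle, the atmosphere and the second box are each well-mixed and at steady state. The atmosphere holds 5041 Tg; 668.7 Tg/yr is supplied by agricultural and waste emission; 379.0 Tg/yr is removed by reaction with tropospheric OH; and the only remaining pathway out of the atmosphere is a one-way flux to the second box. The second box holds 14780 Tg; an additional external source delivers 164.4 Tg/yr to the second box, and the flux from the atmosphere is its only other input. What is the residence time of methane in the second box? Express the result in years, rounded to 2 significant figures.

Balance the atmosphere: ΣF_in = 668.70 Tg/yr.
Flux to the second box = ΣF_in − (379.0) = 289.70 Tg/yr.
Total input to the second box = 289.70 + 164.4 = 454.10 Tg/yr; at steady state this equals its total output.
τ = M / F = 14780 / 454.10 = 32.55 yr.

33 yr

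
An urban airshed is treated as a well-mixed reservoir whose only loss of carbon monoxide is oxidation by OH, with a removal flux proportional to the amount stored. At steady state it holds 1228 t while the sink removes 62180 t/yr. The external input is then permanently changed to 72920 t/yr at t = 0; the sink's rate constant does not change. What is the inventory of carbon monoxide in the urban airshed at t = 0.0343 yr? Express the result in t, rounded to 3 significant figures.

τ = M₀/F₀ = 1228/62180 = 0.01975 yr; rate constant k = 1/τ.
New steady state M_∞ = F₁/k = F₁·τ = 72920 × 0.01975 = 1440.1 t.
M(t) = M_∞ + (M₀ − M_∞)·e^(−t/τ); t/τ = 0.0343/0.01975 = 1.737, so e^(−t/τ) = 0.1761.
M(t) = 1440.1 − 212.1 × 0.1761 = 1402.8 t.

1400 t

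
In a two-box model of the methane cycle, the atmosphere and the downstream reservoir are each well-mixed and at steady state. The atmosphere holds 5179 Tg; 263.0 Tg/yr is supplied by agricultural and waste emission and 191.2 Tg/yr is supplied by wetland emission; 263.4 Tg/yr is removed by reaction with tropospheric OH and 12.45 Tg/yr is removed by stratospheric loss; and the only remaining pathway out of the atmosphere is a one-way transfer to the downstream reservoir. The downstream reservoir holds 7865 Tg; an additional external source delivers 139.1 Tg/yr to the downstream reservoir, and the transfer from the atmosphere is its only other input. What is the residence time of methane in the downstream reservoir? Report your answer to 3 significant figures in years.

Balance the atmosphere: ΣF_in = 263.0 + 191.2 = 454.20 Tg/yr.
Transfer to the downstream reservoir = ΣF_in − (263.4 + 12.45) = 178.35 Tg/yr.
Total input to the downstream reservoir = 178.35 + 139.1 = 317.45 Tg/yr; at steady state this equals its total output.
τ = M / F = 7865 / 317.45 = 24.78 yr.

24.8 yr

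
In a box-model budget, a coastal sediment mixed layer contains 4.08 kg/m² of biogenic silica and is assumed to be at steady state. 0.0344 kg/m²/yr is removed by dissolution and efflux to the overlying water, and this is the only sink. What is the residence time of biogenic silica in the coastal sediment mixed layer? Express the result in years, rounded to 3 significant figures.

τ = M / F = 4.08 / 0.0344 = 118.6 yr.

119 yr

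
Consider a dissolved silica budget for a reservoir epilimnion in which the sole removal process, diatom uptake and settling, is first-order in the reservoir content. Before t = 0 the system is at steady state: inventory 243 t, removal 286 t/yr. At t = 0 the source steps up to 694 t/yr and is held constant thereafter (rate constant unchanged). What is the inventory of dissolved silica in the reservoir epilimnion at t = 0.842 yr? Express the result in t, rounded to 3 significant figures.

The sink rate constant is k = F₀/M₀ = 286/243 = 1.177 yr⁻¹.
Solving dM/dt = F₁ − kM with M(0) = M₀ gives M(t) = F₁/k + (M₀ − F₁/k)·e^(−kt).
F₁/k = 694/1.177 = 589.66 t; kt = 1.177 × 0.842 = 0.9910, e^(−kt) = 0.3712.
M(0.842) = 589.66 + (243 − 589.66) × 0.3712 = 589.66 − 128.7 = 460.98 t.

461 t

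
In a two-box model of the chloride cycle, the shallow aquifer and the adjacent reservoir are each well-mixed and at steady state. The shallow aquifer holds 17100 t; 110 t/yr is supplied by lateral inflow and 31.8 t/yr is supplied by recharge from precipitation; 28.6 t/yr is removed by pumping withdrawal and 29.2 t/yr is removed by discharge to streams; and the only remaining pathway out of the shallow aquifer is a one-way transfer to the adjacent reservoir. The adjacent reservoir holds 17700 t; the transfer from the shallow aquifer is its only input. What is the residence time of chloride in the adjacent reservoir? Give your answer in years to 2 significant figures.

Balance the shallow aquifer: ΣF_in = 110 + 31.8 = 141.80 t/yr.
Transfer to the adjacent reservoir = ΣF_in − (28.6 + 29.2) = 84.000 t/yr.
At steady state the output of the adjacent reservoir equals its input, 84.000 t/yr.
τ = M / F = 17700 / 84.000 = 210.7 yr.

210 yr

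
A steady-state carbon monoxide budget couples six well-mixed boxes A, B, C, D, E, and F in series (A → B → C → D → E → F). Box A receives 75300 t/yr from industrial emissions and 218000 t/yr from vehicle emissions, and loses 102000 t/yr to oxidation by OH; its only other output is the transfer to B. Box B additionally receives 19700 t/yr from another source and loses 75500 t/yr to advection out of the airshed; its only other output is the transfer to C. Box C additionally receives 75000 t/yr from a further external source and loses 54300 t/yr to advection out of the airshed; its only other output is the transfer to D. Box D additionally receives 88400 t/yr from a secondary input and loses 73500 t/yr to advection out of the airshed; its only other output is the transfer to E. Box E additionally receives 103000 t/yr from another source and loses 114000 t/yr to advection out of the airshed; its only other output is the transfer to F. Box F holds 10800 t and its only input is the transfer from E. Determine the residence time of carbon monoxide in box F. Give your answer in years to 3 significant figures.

Box A: F(A→B) = (75300 + 218000) − 102000 = 191300 t/yr.
Box B: F(B→C) = (191300 + 19700) − 75500 = 135500 t/yr.
Box C: F(C→D) = (135500 + 75000) − 54300 = 156200 t/yr.
Box D: F(D→E) = (156200 + 88400) − 73500 = 171100 t/yr.
Box E: F(E→F) = (171100 + 103000) − 114000 = 160100 t/yr.
Box F throughput = its input = 160100 t/yr; τ = 10800 / 160100 = 0.06746 yr.

0.0675 yr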